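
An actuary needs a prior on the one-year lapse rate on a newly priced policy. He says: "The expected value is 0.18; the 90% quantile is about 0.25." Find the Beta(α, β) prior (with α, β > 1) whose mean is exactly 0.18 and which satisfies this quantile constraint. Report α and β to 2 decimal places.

α ≈ 9.42, β ≈ 42.91

With mean 0.18 fixed, write α = 0.18s, β = 0.82s where s = α+β.
Need P(θ < 0.25) = 0.9 under Beta(0.18s, 0.82s). Normal approximation: (q−m)/√(m(1−m)/s) ≈ z_{0.9} = 1.28, so s ≈ 0.18·0.82·(1.28)²/(0.25−0.18)² = 49.5.
At s = 49.5: P(θ<0.25) ≈ 0.894. Adjusting to match 0.9 gives s ≈ 52.33.
So α = 0.18·52.33 ≈ 9.42, β = 0.82·52.33 ≈ 42.91.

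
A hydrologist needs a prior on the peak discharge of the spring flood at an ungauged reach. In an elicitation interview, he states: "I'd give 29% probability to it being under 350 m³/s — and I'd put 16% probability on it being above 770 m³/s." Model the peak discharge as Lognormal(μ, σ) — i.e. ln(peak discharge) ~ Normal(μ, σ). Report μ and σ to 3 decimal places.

μ ≈ 6.140, σ ≈ 0.509

If T ~ Lognormal(μ,σ) then ln T ~ Normal(μ,σ), so the p-quantile of ln T is μ + z_p·σ.
ln(350) = 5.858 and ln(770) = 6.646; z_{0.29} = -0.5534, z_{0.84} = 0.9945.
σ = (6.646 − 5.858)/(0.9945 − (-0.5534)) = 0.509.
μ = 5.858 − (-0.5534)·0.509 = 6.140.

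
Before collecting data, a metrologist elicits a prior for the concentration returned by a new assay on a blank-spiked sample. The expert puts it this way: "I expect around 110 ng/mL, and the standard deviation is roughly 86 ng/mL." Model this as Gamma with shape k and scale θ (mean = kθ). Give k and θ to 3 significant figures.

k ≈ 1.64, θ ≈ 67.2

For Gamma(k, scale θ): mean = kθ, variance = kθ², so CV = 1/√k.
CV = SD/mean = 86/110 = 0.7818, hence k = 1/CV² = 1.64.
Then θ = mean/k = 110/1.64 = 67.2.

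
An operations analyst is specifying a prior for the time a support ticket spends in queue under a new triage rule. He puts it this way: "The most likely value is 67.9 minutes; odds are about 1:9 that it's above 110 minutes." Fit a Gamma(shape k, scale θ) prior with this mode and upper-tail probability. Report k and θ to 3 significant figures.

Gamma(k,θ) with k>1 has mode (k−1)θ, so θ = 67.9/(k−1).
Need P(X < 110) = 0.9 with θ tied to k this way. Start at k = 2, θ = 67.9: P(X<110) ≈ 0.482.
Too low — raise k to concentrate. Iterating converges to k ≈ 9.09.
Then θ = 67.9/(9.09−1) ≈ 8.4.

k ≈ 9.09, θ ≈ 8.4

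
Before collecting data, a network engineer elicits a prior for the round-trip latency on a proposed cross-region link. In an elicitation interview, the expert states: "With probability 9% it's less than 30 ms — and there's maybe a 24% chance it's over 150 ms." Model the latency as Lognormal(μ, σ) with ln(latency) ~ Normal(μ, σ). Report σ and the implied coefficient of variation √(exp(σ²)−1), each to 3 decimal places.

If T ~ Lognormal(μ,σ) then ln T ~ Normal(μ,σ), so the p-quantile of ln T is μ + z_p·σ.
ln(30) = 3.401 and ln(150) = 5.011; z_{0.09} = -1.341, z_{0.76} = 0.7063.
σ = (5.011 − 3.401)/(0.7063 − (-1.341)) = 0.786.
μ = 3.401 − (-1.341)·0.786 = 4.455.
CV = √(exp(σ²)−1) = √(exp(0.6181)−1) = 0.925.

σ ≈ 0.786, CV ≈ 0.925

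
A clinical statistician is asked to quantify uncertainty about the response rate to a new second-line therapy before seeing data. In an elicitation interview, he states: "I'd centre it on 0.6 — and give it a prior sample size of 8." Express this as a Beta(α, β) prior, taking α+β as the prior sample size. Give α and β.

Under the effective-sample-size interpretation, Beta(α, β) has prior mean α/(α+β) and prior sample size α+β.
So α+β = 8 and α/(α+β) = 0.6, giving α = 0.6·8 = 4.8 and β = 8 − 4.8 = 3.2.

α = 4.8, β = 3.2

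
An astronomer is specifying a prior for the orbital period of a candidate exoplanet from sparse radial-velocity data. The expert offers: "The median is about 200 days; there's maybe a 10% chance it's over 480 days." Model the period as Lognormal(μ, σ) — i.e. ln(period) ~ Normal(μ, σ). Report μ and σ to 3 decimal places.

If T ~ Lognormal(μ,σ) then ln T ~ Normal(μ,σ), so the p-quantile of ln T is μ + z_p·σ.
ln(200) = 5.298 and ln(480) = 6.174; z_{0.5} = 0, z_{0.9} = 1.282.
σ = (6.174 − 5.298)/(1.282 − (0)) = 0.683.
μ = 5.298 − (0)·0.683 = 5.298.

μ ≈ 5.298, σ ≈ 0.683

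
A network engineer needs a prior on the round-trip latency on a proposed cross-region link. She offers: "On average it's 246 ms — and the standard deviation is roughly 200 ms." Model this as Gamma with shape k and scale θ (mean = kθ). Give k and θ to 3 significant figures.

k ≈ 1.51, θ ≈ 163

For Gamma(k, scale θ): mean = kθ, variance = kθ², so CV = 1/√k.
CV = SD/mean = 200/246 = 0.813, hence k = 1/CV² = 1.51.
Then θ = mean/k = 246/1.51 = 163.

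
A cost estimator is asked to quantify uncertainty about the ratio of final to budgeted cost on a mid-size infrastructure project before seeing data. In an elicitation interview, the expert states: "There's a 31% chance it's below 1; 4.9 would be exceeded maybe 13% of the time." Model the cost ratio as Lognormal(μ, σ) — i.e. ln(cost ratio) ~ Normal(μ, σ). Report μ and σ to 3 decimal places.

μ ≈ 0.486, σ ≈ 0.980

If T ~ Lognormal(μ,σ) then ln T ~ Normal(μ,σ), so the p-quantile of ln T is μ + z_p·σ.
ln(1) = 0 and ln(4.9) = 1.589; z_{0.31} = -0.4959, z_{0.87} = 1.126.
σ = (1.589 − 0)/(1.126 − (-0.4959)) = 0.980.
μ = 0 − (-0.4959)·0.980 = 0.486.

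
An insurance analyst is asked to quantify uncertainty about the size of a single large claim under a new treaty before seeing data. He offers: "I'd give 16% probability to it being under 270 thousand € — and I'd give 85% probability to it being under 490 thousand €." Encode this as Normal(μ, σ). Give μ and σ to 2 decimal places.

μ = 377.73, σ = 108.33

For Normal(μ,σ), the p-quantile is μ + z_p·σ. Here z_{0.16} = -0.9945, z_{0.85} = 1.036.
So 270 = μ − 0.9945σ and 490 = μ + 1.036σ.
Subtracting: σ = (490 − 270)/(1.036 − (-0.9945)) = 108.33.
Then μ = 270 − (-0.9945)·108.33 = 377.73.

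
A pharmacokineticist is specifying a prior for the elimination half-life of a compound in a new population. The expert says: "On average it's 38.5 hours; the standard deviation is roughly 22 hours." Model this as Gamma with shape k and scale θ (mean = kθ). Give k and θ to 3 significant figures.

For Gamma(k, scale θ): mean = kθ, variance = kθ², so CV = 1/√k.
CV = SD/mean = 22/38.5 = 0.5714, hence k = 1/CV² = 3.06.
Then θ = mean/k = 38.5/3.06 = 12.6.

k ≈ 3.06, θ ≈ 12.6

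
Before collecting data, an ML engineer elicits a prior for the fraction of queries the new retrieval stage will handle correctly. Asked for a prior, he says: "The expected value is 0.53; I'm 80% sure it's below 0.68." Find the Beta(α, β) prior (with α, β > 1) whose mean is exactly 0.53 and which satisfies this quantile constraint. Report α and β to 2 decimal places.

α ≈ 4.25, β ≈ 3.77

With mean 0.53 fixed, write α = 0.53s, β = 0.47s where s = α+β.
Need P(θ < 0.68) = 0.8 under Beta(0.53s, 0.47s). Normal approximation: (q−m)/√(m(1−m)/s) ≈ z_{0.8} = 0.842, so s ≈ 0.53·0.47·(0.842)²/(0.68−0.53)² = 7.8.
At s = 7.8: P(θ<0.68) ≈ 0.797. Adjusting to match 0.8 gives s ≈ 8.02.
So α = 0.53·8.02 ≈ 4.25, β = 0.47·8.02 ≈ 3.77.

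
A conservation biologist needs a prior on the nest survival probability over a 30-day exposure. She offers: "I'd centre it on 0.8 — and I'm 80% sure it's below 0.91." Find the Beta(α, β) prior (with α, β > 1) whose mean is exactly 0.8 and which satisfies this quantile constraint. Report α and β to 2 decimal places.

α ≈ 7.60, β ≈ 1.90

With mean 0.8 fixed, write α = 0.8s, β = 0.2s where s = α+β.
Need P(θ < 0.91) = 0.8 under Beta(0.8s, 0.2s). Normal approximation: (q−m)/√(m(1−m)/s) ≈ z_{0.8} = 0.842, so s ≈ 0.8·0.2·(0.842)²/(0.91−0.8)² = 9.4.
At s = 9.4: P(θ<0.91) ≈ 0.798. Adjusting to match 0.8 gives s ≈ 9.50.
So α = 0.8·9.50 ≈ 7.60, β = 0.2·9.50 ≈ 1.90.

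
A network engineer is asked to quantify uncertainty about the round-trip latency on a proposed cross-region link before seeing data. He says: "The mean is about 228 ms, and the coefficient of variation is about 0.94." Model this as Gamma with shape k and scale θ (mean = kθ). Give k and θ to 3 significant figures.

For Gamma(k, scale θ): mean = kθ, variance = kθ², so CV = 1/√k.
CV = 0.94, hence k = 1/CV² = 1.13.
Then θ = mean/k = 228/1.13 = 201.

k ≈ 1.13, θ ≈ 201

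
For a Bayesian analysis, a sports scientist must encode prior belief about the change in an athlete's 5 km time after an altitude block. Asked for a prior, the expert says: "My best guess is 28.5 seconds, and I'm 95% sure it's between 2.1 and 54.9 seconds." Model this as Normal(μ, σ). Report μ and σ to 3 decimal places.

A symmetric 95% interval runs μ ± z·σ with z = 1.96.
Half-width = 26.4, so σ = 26.4/1.96 = 13.470.
μ is the stated best guess, 28.500.

μ = 28.500, σ = 13.470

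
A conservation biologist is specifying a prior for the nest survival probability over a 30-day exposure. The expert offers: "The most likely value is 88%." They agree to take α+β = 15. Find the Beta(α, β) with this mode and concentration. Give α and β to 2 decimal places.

For α,β > 1 the Beta mode is (α−1)/(α+β−2). With α+β = 15, the mode is (α−1)/13.
Set (α−1)/13 = 0.88 → α = 1 + 0.88·13 = 12.44.
β = 15 − α = 2.56.

α = 12.44, β = 2.56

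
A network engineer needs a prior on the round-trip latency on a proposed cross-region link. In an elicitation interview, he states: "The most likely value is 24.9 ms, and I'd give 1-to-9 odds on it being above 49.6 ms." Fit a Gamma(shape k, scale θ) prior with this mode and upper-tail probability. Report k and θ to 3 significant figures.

Gamma(k,θ) with k>1 has mode (k−1)θ, so θ = 24.9/(k−1).
Need P(X < 49.6) = 0.9 with θ tied to k this way. Start at k = 2, θ = 24.9: P(X<49.6) ≈ 0.592.
Too low — raise k to concentrate. Iterating converges to k ≈ 5.04.
Then θ = 24.9/(5.04−1) ≈ 6.17.

k ≈ 5.04, θ ≈ 6.17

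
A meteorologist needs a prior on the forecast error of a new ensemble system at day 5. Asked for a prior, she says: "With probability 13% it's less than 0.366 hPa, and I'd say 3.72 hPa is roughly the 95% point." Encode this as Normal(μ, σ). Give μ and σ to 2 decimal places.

μ = 1.73, σ = 1.21

For Normal(μ,σ), the p-quantile is μ + z_p·σ. Here z_{0.13} = -1.126, z_{0.95} = 1.645.
So 0.366 = μ − 1.126σ and 3.72 = μ + 1.645σ.
Subtracting: σ = (3.72 − 0.366)/(1.645 − (-1.126)) = 1.21.
Then μ = 0.366 − (-1.126)·1.21 = 1.73.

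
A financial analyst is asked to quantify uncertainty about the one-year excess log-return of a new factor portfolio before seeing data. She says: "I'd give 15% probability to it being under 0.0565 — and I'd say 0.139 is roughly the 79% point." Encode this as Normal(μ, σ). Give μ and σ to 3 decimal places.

For Normal(μ,σ), the p-quantile is μ + z_p·σ. Here z_{0.15} = -1.036, z_{0.79} = 0.8064.
So 0.0565 = μ − 1.036σ and 0.139 = μ + 0.8064σ.
Subtracting: σ = (0.139 − 0.0565)/(0.8064 − (-1.036)) = 0.045.
Then μ = 0.0565 − (-1.036)·0.045 = 0.103.

μ = 0.103, σ = 0.045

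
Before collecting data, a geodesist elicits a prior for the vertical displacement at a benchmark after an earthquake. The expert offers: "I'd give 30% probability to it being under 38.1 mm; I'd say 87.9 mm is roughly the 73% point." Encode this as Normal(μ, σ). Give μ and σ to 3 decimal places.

The p-quantile of Normal(μ,σ) is μ + z_p·σ, with z_{0.3} = -0.5244 and z_{0.73} = 0.6128.
Eliminate σ: μ = (z₂·x₁ − z₁·x₂)/(z₂ − z₁) = (0.6128·38.1 − (-0.5244)·87.9)/1.137 = 61.064.
Then σ = (x₂ − x₁)/(z₂ − z₁) = (87.9 − 38.1)/1.137 = 43.791.

μ = 61.064, σ = 43.791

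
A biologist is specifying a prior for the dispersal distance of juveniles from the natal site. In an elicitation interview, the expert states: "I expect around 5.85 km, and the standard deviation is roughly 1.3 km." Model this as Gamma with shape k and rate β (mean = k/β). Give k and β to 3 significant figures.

For Gamma(k, rate β): mean = k/β, variance = k/β², so CV = 1/√k.
CV = SD/mean = 1.3/5.85 = 0.2222, hence k = 1/CV² = 20.2.
Then β = k/mean = 20.2/5.85 = 3.46.

k ≈ 20.2, β ≈ 3.46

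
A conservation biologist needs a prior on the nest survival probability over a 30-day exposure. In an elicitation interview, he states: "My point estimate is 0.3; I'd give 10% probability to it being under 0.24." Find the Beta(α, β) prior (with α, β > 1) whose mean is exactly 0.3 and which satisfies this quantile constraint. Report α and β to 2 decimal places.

α ≈ 27.69, β ≈ 64.62

With mean 0.3 fixed, write α = 0.3s, β = 0.7s where s = α+β.
Need P(θ < 0.24) = 0.1 under Beta(0.3s, 0.7s). Normal approximation: (q−m)/√(m(1−m)/s) ≈ z_{0.1} = -1.28, so s ≈ 0.3·0.7·(-1.28)²/(0.24−0.3)² = 95.8.
At s = 95.8: P(θ<0.24) ≈ 0.096. Adjusting to match 0.1 gives s ≈ 92.31.
So α = 0.3·92.31 ≈ 27.69, β = 0.7·92.31 ≈ 64.62.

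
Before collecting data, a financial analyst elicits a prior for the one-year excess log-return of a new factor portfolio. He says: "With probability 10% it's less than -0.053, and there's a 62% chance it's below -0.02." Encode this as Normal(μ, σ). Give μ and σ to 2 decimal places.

The p-quantile of Normal(μ,σ) is μ + z_p·σ, with z_{0.1} = -1.282 and z_{0.62} = 0.3055.
Eliminate σ: μ = (z₂·x₁ − z₁·x₂)/(z₂ − z₁) = (0.3055·-0.053 − (-1.282)·-0.02)/1.587 = -0.03.
Then σ = (x₂ − x₁)/(z₂ − z₁) = (-0.02 − -0.053)/1.587 = 0.02.

μ = -0.03, σ = 0.02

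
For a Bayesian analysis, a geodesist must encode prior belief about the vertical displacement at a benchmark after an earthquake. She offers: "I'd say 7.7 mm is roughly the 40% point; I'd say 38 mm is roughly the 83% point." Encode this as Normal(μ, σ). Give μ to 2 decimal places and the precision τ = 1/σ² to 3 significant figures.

μ = 14.06, τ = 0.00159

The p-quantile of Normal(μ,σ) is μ + z_p·σ, with z_{0.4} = -0.2533 and z_{0.83} = 0.9542.
Eliminate σ: μ = (z₂·x₁ − z₁·x₂)/(z₂ − z₁) = (0.9542·7.7 − (-0.2533)·38)/1.208 = 14.06.
Then σ = (x₂ − x₁)/(z₂ − z₁) = (38 − 7.7)/1.208 = 25.09.
Precision τ = 1/σ² = 1/25.09² = 0.00159.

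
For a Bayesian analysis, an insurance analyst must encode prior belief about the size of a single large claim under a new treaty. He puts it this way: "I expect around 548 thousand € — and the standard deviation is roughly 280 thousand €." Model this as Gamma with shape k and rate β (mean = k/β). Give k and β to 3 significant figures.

k ≈ 3.83, β ≈ 0.00699

For Gamma(k, rate β): mean = k/β, variance = k/β², so CV = 1/√k.
CV = SD/mean = 280/548 = 0.5109, hence k = 1/CV² = 3.83.
Then β = k/mean = 3.83/548 = 0.00699.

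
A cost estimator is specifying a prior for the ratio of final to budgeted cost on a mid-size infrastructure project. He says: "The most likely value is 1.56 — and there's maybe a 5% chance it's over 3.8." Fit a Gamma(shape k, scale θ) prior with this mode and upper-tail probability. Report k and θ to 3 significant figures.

Gamma(k,θ) with k>1 has mode (k−1)θ, so θ = 1.56/(k−1).
Need P(X < 3.8) = 0.95 with θ tied to k this way. Start at k = 2, θ = 1.56: P(X<3.8) ≈ 0.699.
Too low — raise k to concentrate. Iterating converges to k ≈ 4.44.
Then θ = 1.56/(4.44−1) ≈ 0.454.

k ≈ 4.44, θ ≈ 0.454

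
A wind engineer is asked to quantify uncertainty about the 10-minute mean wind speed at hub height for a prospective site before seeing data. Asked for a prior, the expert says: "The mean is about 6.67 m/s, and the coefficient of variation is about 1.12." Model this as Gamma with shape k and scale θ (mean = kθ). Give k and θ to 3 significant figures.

For Gamma(k, scale θ): mean = kθ, variance = kθ², so CV = 1/√k.
CV = 1.12, hence k = 1/CV² = 0.797.
Then θ = mean/k = 6.67/0.797 = 8.37.

k ≈ 0.797, θ ≈ 8.37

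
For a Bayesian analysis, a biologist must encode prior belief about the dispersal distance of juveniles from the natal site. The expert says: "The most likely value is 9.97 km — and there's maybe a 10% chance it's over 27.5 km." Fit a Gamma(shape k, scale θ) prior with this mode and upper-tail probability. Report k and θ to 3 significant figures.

Gamma(k,θ) with k>1 has mode (k−1)θ, so θ = 9.97/(k−1).
Need P(X < 27.5) = 0.9 with θ tied to k this way. Start at k = 2, θ = 9.97: P(X<27.5) ≈ 0.762.
Too low — raise k to concentrate. Iterating converges to k ≈ 2.86.
Then θ = 9.97/(2.86−1) ≈ 5.37.

k ≈ 2.86, θ ≈ 5.37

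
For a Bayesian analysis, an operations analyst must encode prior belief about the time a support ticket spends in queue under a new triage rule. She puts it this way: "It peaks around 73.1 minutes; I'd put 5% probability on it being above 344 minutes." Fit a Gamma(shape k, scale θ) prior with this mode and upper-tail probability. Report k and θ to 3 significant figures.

Gamma(k,θ) with k>1 has mode (k−1)θ, so θ = 73.1/(k−1).
Need P(X < 344) = 0.95 with θ tied to k this way. Start at k = 2, θ = 73.1: P(X<344) ≈ 0.948.
Too low — raise k to concentrate. Iterating converges to k ≈ 2.01.
Then θ = 73.1/(2.01−1) ≈ 72.2.

k ≈ 2.01, θ ≈ 72.2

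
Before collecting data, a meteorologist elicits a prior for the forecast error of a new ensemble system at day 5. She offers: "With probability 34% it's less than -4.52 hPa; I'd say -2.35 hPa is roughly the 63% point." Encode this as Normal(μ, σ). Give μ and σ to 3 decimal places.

The p-quantile of Normal(μ,σ) is μ + z_p·σ, with z_{0.34} = -0.4125 and z_{0.63} = 0.3319.
Eliminate σ: μ = (z₂·x₁ − z₁·x₂)/(z₂ − z₁) = (0.3319·-4.52 − (-0.4125)·-2.35)/0.7443 = -3.317.
Then σ = (x₂ − x₁)/(z₂ − z₁) = (-2.35 − -4.52)/0.7443 = 2.915.

μ = -3.317, σ = 2.915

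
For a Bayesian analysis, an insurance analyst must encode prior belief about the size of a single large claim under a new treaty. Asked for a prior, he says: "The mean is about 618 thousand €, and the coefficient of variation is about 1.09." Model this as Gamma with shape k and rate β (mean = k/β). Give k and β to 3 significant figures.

For Gamma(k, rate β): mean = k/β, variance = k/β², so CV = 1/√k.
CV = 1.09, hence k = 1/CV² = 0.842.
Then β = k/mean = 0.842/618 = 0.00136.

k ≈ 0.842, β ≈ 0.00136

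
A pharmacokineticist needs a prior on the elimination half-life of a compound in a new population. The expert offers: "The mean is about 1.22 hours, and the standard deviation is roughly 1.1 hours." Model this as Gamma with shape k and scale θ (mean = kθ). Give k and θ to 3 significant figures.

For Gamma(k, scale θ): mean = kθ, variance = kθ², so CV = 1/√k.
CV = SD/mean = 1.1/1.22 = 0.9016, hence k = 1/CV² = 1.23.
Then θ = mean/k = 1.22/1.23 = 0.992.

k ≈ 1.23, θ ≈ 0.992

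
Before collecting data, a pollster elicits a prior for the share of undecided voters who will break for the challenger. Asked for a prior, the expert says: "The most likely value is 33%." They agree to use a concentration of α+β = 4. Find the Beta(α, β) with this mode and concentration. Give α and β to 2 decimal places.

For α,β > 1 the Beta mode is (α−1)/(α+β−2). With α+β = 4, the mode is (α−1)/2.
Set (α−1)/2 = 0.33 → α = 1 + 0.33·2 = 1.66.
β = 4 − α = 2.34.

α = 1.66, β = 2.34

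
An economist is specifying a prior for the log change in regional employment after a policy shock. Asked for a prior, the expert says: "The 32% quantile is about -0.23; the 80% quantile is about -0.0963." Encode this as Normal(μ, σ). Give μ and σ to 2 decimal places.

μ = -0.18, σ = 0.10

For Normal(μ,σ), the p-quantile is μ + z_p·σ. Here z_{0.32} = -0.4677, z_{0.8} = 0.8416.
So -0.23 = μ − 0.4677σ and -0.0963 = μ + 0.8416σ.
Subtracting: σ = (-0.0963 − -0.23)/(0.8416 − (-0.4677)) = 0.10.
Then μ = -0.23 − (-0.4677)·0.10 = -0.18.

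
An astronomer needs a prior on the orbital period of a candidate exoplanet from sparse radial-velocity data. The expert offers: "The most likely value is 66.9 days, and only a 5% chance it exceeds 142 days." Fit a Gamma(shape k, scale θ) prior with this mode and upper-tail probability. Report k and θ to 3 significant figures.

k ≈ 5.87, θ ≈ 13.7

Gamma(k,θ) with k>1 has mode (k−1)θ, so θ = 66.9/(k−1).
Need P(X < 142) = 0.95 with θ tied to k this way. Start at k = 2, θ = 66.9: P(X<142) ≈ 0.626.
Too low — raise k to concentrate. Iterating converges to k ≈ 5.87.
Then θ = 66.9/(5.87−1) ≈ 13.7.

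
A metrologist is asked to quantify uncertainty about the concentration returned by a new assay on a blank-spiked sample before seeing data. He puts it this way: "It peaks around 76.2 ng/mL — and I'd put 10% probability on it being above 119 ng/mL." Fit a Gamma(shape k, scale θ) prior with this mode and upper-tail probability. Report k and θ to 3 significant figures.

k ≈ 10.4, θ ≈ 8.09

Gamma(k,θ) with k>1 has mode (k−1)θ, so θ = 76.2/(k−1).
Need P(X < 119) = 0.9 with θ tied to k this way. Start at k = 2, θ = 76.2: P(X<119) ≈ 0.463.
Too low — raise k to concentrate. Iterating converges to k ≈ 10.4.
Then θ = 76.2/(10.4−1) ≈ 8.09.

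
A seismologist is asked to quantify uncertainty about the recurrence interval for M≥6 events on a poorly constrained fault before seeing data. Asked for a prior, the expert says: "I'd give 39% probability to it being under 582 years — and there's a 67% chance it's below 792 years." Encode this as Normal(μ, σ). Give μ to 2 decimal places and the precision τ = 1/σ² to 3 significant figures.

μ = 663.56, τ = 1.17e-05

For Normal(μ,σ), the p-quantile is μ + z_p·σ. Here z_{0.39} = -0.2793, z_{0.67} = 0.4399.
So 582 = μ − 0.2793σ and 792 = μ + 0.4399σ.
Subtracting: σ = (792 − 582)/(0.4399 − (-0.2793)) = 291.98.
Then μ = 582 − (-0.2793)·291.98 = 663.56.
Precision τ = 1/σ² = 1/292² = 1.17e-05.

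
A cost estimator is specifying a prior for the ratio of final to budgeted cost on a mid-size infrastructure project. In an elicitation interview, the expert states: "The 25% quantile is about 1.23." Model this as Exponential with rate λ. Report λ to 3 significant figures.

P(T < 1.23) = 1 − e^(−λ·1.23) = 0.25, so λ = −ln(1−0.25)/1.23 = −ln(0.75)/1.23 = 0.234.

λ ≈ 0.234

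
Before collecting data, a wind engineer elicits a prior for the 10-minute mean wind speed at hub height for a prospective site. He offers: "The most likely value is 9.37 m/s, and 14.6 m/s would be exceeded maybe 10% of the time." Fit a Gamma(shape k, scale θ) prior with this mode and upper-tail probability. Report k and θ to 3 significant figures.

Gamma(k,θ) with k>1 has mode (k−1)θ, so θ = 9.37/(k−1).
Need P(X < 14.6) = 0.9 with θ tied to k this way. Start at k = 2, θ = 9.37: P(X<14.6) ≈ 0.461.
Too low — raise k to concentrate. Iterating converges to k ≈ 10.5.
Then θ = 9.37/(10.5−1) ≈ 0.985.

k ≈ 10.5, θ ≈ 0.985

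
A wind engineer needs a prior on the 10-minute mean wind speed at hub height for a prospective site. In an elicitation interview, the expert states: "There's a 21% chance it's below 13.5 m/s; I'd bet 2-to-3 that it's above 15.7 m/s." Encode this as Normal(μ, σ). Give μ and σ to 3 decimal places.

μ = 15.174, σ = 2.076

The p-quantile of Normal(μ,σ) is μ + z_p·σ, with z_{0.21} = -0.8064 and z_{0.6} = 0.2533.
Eliminate σ: μ = (z₂·x₁ − z₁·x₂)/(z₂ − z₁) = (0.2533·13.5 − (-0.8064)·15.7)/1.06 = 15.174.
Then σ = (x₂ − x₁)/(z₂ − z₁) = (15.7 − 13.5)/1.06 = 2.076.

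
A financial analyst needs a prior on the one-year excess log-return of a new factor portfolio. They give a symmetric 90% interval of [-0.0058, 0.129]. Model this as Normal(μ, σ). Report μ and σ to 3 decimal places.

μ = 0.062, σ = 0.041

A symmetric 90% interval runs μ ± z·σ with z = 1.645.
Half-width = 0.0674, so σ = 0.0674/1.645 = 0.041.
μ is the interval midpoint, 0.062.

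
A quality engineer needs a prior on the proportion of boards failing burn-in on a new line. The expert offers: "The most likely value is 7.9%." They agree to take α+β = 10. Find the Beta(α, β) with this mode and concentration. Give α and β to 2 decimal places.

α = 1.63, β = 8.37

For α,β > 1 the Beta mode is (α−1)/(α+β−2). With α+β = 10, the mode is (α−1)/8.
Set (α−1)/8 = 0.079 → α = 1 + 0.079·8 = 1.63.
β = 10 − α = 8.37.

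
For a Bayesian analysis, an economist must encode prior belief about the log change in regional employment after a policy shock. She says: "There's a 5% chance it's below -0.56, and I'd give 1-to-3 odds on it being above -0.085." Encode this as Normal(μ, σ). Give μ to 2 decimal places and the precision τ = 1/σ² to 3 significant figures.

The p-quantile of Normal(μ,σ) is μ + z_p·σ, with z_{0.05} = -1.645 and z_{0.75} = 0.6745.
Eliminate σ: μ = (z₂·x₁ − z₁·x₂)/(z₂ − z₁) = (0.6745·-0.56 − (-1.645)·-0.085)/2.319 = -0.22.
Then σ = (x₂ − x₁)/(z₂ − z₁) = (-0.085 − -0.56)/2.319 = 0.20.
Precision τ = 1/σ² = 1/0.2048² = 23.8.

μ = -0.22, τ = 23.8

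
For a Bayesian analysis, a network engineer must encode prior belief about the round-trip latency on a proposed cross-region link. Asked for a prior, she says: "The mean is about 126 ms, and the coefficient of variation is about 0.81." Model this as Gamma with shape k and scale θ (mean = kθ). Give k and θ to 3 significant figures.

For Gamma(k, scale θ): mean = kθ, variance = kθ², so CV = 1/√k.
CV = 0.81, hence k = 1/CV² = 1.52.
Then θ = mean/k = 126/1.52 = 82.7.

k ≈ 1.52, θ ≈ 82.7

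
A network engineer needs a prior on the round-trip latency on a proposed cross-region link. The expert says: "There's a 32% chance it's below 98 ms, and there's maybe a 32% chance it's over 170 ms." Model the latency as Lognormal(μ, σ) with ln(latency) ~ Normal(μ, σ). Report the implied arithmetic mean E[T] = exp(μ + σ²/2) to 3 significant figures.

E[T] ≈ 154 ms

If T ~ Lognormal(μ,σ) then ln T ~ Normal(μ,σ), so the p-quantile of ln T is μ + z_p·σ.
ln(98) = 4.585 and ln(170) = 5.136; z_{0.32} = -0.4677, z_{0.68} = 0.4677.
σ = (5.136 − 4.585)/(0.4677 − (-0.4677)) = 0.589.
μ = 4.585 − (-0.4677)·0.589 = 4.860.
E[T] = exp(μ + σ²/2) = exp(4.860 + 0.1734) = 154 ms.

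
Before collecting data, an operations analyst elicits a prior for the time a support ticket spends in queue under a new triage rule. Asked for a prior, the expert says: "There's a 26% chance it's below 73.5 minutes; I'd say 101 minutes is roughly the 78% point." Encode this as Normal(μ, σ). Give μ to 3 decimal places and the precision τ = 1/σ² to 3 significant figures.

The p-quantile of Normal(μ,σ) is μ + z_p·σ, with z_{0.26} = -0.6433 and z_{0.78} = 0.7722.
Eliminate σ: μ = (z₂·x₁ − z₁·x₂)/(z₂ − z₁) = (0.7722·73.5 − (-0.6433)·101)/1.416 = 85.998.
Then σ = (x₂ − x₁)/(z₂ − z₁) = (101 − 73.5)/1.416 = 19.427.
Precision τ = 1/σ² = 1/19.43² = 0.00265.

μ = 85.998, τ = 0.00265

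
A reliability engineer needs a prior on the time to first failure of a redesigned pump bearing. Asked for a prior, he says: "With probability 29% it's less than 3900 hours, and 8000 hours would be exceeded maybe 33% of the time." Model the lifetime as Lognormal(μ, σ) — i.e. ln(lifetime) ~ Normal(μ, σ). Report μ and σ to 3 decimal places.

μ ≈ 8.669, σ ≈ 0.723

If T ~ Lognormal(μ,σ) then ln T ~ Normal(μ,σ), so the p-quantile of ln T is μ + z_p·σ.
ln(3900) = 8.269 and ln(8000) = 8.987; z_{0.29} = -0.5534, z_{0.67} = 0.4399.
σ = (8.987 − 8.269)/(0.4399 − (-0.5534)) = 0.723.
μ = 8.269 − (-0.5534)·0.723 = 8.669.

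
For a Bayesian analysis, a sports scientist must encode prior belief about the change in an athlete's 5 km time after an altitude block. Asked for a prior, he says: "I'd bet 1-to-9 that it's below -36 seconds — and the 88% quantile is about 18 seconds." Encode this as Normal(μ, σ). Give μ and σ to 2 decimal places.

For Normal(μ,σ), the p-quantile is μ + z_p·σ. Here z_{0.1} = -1.282, z_{0.88} = 1.175.
So -36 = μ − 1.282σ and 18 = μ + 1.175σ.
Subtracting: σ = (18 − -36)/(1.175 − (-1.282)) = 21.98.
Then μ = -36 − (-1.282)·21.98 = -7.83.

μ = -7.83, σ = 21.98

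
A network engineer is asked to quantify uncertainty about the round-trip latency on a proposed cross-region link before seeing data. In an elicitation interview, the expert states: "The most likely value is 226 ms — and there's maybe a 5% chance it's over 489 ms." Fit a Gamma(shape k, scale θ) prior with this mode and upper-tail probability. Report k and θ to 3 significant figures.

Gamma(k,θ) with k>1 has mode (k−1)θ, so θ = 226/(k−1).
Need P(X < 489) = 0.95 with θ tied to k this way. Start at k = 2, θ = 226: P(X<489) ≈ 0.636.
Too low — raise k to concentrate. Iterating converges to k ≈ 5.63.
Then θ = 226/(5.63−1) ≈ 48.9.

k ≈ 5.63, θ ≈ 48.9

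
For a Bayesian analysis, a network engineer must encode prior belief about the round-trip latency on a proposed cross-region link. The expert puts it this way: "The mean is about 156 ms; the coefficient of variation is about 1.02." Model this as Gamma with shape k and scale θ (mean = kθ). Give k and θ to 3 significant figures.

k ≈ 0.961, θ ≈ 162

For Gamma(k, scale θ): mean = kθ, variance = kθ², so CV = 1/√k.
CV = 1.02, hence k = 1/CV² = 0.961.
Then θ = mean/k = 156/0.961 = 162.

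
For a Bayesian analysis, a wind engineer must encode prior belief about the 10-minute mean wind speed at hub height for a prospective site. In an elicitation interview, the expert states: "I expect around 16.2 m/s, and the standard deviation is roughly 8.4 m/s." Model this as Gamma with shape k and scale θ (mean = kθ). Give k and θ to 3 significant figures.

For Gamma(k, scale θ): mean = kθ, variance = kθ², so CV = 1/√k.
CV = SD/mean = 8.4/16.2 = 0.5185, hence k = 1/CV² = 3.72.
Then θ = mean/k = 16.2/3.72 = 4.36.

k ≈ 3.72, θ ≈ 4.36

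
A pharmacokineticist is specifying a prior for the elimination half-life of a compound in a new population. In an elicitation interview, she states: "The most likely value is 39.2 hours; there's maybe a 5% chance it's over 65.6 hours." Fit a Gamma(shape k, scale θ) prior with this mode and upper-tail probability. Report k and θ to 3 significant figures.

k ≈ 11.5, θ ≈ 3.72

Gamma(k,θ) with k>1 has mode (k−1)θ, so θ = 39.2/(k−1).
Need P(X < 65.6) = 0.95 with θ tied to k this way. Start at k = 2, θ = 39.2: P(X<65.6) ≈ 0.498.
Too low — raise k to concentrate. Iterating converges to k ≈ 11.5.
Then θ = 39.2/(11.5−1) ≈ 3.72.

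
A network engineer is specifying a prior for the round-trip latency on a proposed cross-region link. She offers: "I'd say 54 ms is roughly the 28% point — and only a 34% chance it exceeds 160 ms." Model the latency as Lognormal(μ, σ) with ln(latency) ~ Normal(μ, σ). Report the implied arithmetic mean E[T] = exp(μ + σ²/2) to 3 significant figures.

If T ~ Lognormal(μ,σ) then ln T ~ Normal(μ,σ), so the p-quantile of ln T is μ + z_p·σ.
ln(54) = 3.989 and ln(160) = 5.075; z_{0.28} = -0.5828, z_{0.66} = 0.4125.
σ = (5.075 − 3.989)/(0.4125 − (-0.5828)) = 1.091.
μ = 3.989 − (-0.5828)·1.091 = 4.625.
E[T] = exp(μ + σ²/2) = exp(4.625 + 0.5955) = 185 ms.

E[T] ≈ 185 ms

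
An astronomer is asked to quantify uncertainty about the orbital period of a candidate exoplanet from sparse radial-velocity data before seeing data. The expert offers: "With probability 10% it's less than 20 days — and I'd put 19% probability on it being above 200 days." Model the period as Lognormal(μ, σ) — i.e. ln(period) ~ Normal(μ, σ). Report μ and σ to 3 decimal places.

μ ≈ 4.362, σ ≈ 1.066

If T ~ Lognormal(μ,σ) then ln T ~ Normal(μ,σ), so the p-quantile of ln T is μ + z_p·σ.
ln(20) = 2.996 and ln(200) = 5.298; z_{0.1} = -1.282, z_{0.81} = 0.8779.
σ = (5.298 − 2.996)/(0.8779 − (-1.282)) = 1.066.
μ = 2.996 − (-1.282)·1.066 = 4.362.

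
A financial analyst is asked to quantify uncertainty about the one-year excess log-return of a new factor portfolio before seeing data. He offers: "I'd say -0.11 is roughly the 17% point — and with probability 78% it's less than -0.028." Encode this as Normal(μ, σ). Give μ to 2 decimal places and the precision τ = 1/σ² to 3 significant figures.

μ = -0.06, τ = 443

The p-quantile of Normal(μ,σ) is μ + z_p·σ, with z_{0.17} = -0.9542 and z_{0.78} = 0.7722.
Eliminate σ: μ = (z₂·x₁ − z₁·x₂)/(z₂ − z₁) = (0.7722·-0.11 − (-0.9542)·-0.028)/1.726 = -0.06.
Then σ = (x₂ − x₁)/(z₂ − z₁) = (-0.028 − -0.11)/1.726 = 0.05.
Precision τ = 1/σ² = 1/0.0475² = 443.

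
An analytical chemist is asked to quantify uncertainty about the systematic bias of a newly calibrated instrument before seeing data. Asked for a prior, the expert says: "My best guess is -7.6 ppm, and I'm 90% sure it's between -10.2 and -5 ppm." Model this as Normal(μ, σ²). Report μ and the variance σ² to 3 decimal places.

A symmetric 90% interval runs μ ± z·σ with z = 1.645.
Half-width = 2.6, so σ = 2.6/1.645 = 1.5807 and σ² = 2.499.
μ is the stated best guess, -7.600.

μ = -7.600, σ² = 2.499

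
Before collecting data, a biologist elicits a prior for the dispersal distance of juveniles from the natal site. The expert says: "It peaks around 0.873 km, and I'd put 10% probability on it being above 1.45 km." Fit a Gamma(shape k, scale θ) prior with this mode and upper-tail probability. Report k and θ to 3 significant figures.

k ≈ 8.33, θ ≈ 0.119

Gamma(k,θ) with k>1 has mode (k−1)θ, so θ = 0.873/(k−1).
Need P(X < 1.45) = 0.9 with θ tied to k this way. Start at k = 2, θ = 0.873: P(X<1.45) ≈ 0.495.
Too low — raise k to concentrate. Iterating converges to k ≈ 8.33.
Then θ = 0.873/(8.33−1) ≈ 0.119.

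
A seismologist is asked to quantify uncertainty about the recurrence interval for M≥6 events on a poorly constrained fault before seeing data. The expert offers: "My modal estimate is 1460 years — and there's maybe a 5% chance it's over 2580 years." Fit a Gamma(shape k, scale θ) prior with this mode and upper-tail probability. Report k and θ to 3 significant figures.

Gamma(k,θ) with k>1 has mode (k−1)θ, so θ = 1460/(k−1).
Need P(X < 2580) = 0.95 with θ tied to k this way. Start at k = 2, θ = 1460: P(X<2580) ≈ 0.527.
Too low — raise k to concentrate. Iterating converges to k ≈ 9.6.
Then θ = 1460/(9.6−1) ≈ 170.

k ≈ 9.6, θ ≈ 170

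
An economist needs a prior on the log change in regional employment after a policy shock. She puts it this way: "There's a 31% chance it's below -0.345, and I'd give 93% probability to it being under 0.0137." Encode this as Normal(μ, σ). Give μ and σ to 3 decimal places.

μ = -0.255, σ = 0.182

The p-quantile of Normal(μ,σ) is μ + z_p·σ, with z_{0.31} = -0.4959 and z_{0.93} = 1.476.
Eliminate σ: μ = (z₂·x₁ − z₁·x₂)/(z₂ − z₁) = (1.476·-0.345 − (-0.4959)·0.0137)/1.972 = -0.255.
Then σ = (x₂ − x₁)/(z₂ − z₁) = (0.0137 − -0.345)/1.972 = 0.182.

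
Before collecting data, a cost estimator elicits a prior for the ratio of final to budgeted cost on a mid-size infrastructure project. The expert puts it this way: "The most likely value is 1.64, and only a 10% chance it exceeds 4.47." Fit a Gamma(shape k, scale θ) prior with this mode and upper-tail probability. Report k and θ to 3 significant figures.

Gamma(k,θ) with k>1 has mode (k−1)θ, so θ = 1.64/(k−1).
Need P(X < 4.47) = 0.9 with θ tied to k this way. Start at k = 2, θ = 1.64: P(X<4.47) ≈ 0.756.
Too low — raise k to concentrate. Iterating converges to k ≈ 2.9.
Then θ = 1.64/(2.9−1) ≈ 0.862.

k ≈ 2.9, θ ≈ 0.862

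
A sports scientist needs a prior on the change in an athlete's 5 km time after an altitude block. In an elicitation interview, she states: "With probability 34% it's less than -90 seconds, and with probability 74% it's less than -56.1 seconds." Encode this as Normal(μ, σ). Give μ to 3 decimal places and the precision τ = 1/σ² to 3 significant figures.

μ = -76.757, τ = 0.00097

For Normal(μ,σ), the p-quantile is μ + z_p·σ. Here z_{0.34} = -0.4125, z_{0.74} = 0.6433.
So -90 = μ − 0.4125σ and -56.1 = μ + 0.6433σ.
Subtracting: σ = (-56.1 − -90)/(0.6433 − (-0.4125)) = 32.108.
Then μ = -90 − (-0.4125)·32.108 = -76.757.
Precision τ = 1/σ² = 1/32.11² = 0.00097.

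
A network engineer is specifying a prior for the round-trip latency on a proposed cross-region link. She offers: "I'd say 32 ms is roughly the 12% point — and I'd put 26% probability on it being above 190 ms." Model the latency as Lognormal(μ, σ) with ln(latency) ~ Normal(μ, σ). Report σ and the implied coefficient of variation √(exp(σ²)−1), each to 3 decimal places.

σ ≈ 0.980, CV ≈ 1.269

If T ~ Lognormal(μ,σ) then ln T ~ Normal(μ,σ), so the p-quantile of ln T is μ + z_p·σ.
ln(32) = 3.466 and ln(190) = 5.247; z_{0.12} = -1.175, z_{0.74} = 0.6433.
σ = (5.247 − 3.466)/(0.6433 − (-1.175)) = 0.980.
μ = 3.466 − (-1.175)·0.980 = 4.617.
CV = √(exp(σ²)−1) = √(exp(0.9597)−1) = 1.269.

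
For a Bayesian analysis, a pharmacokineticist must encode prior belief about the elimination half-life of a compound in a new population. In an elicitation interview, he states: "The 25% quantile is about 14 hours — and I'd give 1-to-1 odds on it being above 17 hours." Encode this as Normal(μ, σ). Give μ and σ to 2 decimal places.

μ = 17.00, σ = 4.45

For Normal(μ,σ), the p-quantile is μ + z_p·σ. Here z_{0.25} = -0.6745, z_{0.5} = 0.
So 14 = μ − 0.6745σ and 17 = μ + 0σ.
Subtracting: σ = (17 − 14)/(0 − (-0.6745)) = 4.45.
Then μ = 14 − (-0.6745)·4.45 = 17.00.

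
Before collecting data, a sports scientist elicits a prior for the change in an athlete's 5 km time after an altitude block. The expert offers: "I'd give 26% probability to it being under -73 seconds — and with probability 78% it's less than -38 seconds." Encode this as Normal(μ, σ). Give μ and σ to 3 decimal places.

μ = -57.093, σ = 24.726

The p-quantile of Normal(μ,σ) is μ + z_p·σ, with z_{0.26} = -0.6433 and z_{0.78} = 0.7722.
Eliminate σ: μ = (z₂·x₁ − z₁·x₂)/(z₂ − z₁) = (0.7722·-73 − (-0.6433)·-38)/1.416 = -57.093.
Then σ = (x₂ − x₁)/(z₂ − z₁) = (-38 − -73)/1.416 = 24.726.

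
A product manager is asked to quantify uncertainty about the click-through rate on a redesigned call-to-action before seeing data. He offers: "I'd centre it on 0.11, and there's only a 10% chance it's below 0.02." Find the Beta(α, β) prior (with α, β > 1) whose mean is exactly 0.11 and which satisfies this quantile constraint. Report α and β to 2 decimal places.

With mean 0.11 fixed, write α = 0.11s, β = 0.89s where s = α+β.
Need P(θ < 0.02) = 0.1 under Beta(0.11s, 0.89s). Normal approximation: (q−m)/√(m(1−m)/s) ≈ z_{0.1} = -1.28, so s ≈ 0.11·0.89·(-1.28)²/(0.02−0.11)² = 19.9.
At s = 19.9: P(θ<0.02) ≈ 0.037. Adjusting to match 0.1 gives s ≈ 12.06.
So α = 0.11·12.06 ≈ 1.33, β = 0.89·12.06 ≈ 10.74.

α ≈ 1.33, β ≈ 10.74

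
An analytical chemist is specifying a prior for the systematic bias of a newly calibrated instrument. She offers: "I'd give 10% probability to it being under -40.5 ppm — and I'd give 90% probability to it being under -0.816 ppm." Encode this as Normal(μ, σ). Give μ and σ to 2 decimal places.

For Normal(μ,σ), the p-quantile is μ + z_p·σ. Here z_{0.1} = -1.282, z_{0.9} = 1.282.
So -40.5 = μ − 1.282σ and -0.816 = μ + 1.282σ.
Subtracting: σ = (-0.816 − -40.5)/(1.282 − (-1.282)) = 15.48.
Then μ = -40.5 − (-1.282)·15.48 = -20.66.

μ = -20.66, σ = 15.48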